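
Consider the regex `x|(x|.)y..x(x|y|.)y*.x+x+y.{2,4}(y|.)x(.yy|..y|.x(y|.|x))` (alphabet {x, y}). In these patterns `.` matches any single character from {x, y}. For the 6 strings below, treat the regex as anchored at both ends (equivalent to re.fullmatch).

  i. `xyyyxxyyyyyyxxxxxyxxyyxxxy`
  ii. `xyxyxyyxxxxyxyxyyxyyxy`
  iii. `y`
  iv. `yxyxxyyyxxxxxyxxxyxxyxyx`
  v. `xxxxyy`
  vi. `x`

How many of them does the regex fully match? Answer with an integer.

2

i → match
ii → no match
iii. `y` → no match
iv → no match
v. `xxxxyy` → no match
vi. `x` → match
Total matched: 2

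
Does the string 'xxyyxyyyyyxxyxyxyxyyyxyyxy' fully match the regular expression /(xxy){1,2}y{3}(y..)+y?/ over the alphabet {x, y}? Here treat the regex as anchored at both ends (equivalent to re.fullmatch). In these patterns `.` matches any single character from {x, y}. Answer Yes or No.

No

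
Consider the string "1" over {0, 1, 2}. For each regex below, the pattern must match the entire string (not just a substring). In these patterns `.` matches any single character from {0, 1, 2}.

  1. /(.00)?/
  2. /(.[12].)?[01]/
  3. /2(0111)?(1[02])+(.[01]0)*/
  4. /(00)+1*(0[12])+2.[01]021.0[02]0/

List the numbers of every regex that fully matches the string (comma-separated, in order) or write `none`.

1 → no match
2 → match
3 → no match — must start with "2"
4 → no match — must start with "00"

2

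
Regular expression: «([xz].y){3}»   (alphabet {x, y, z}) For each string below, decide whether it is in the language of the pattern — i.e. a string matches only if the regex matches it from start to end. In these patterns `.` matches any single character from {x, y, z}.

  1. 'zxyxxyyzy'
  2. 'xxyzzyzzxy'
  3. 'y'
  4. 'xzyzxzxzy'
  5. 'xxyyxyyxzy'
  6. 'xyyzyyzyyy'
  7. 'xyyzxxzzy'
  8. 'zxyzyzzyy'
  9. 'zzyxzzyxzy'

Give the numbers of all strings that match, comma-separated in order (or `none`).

none

1 → no match
2 → no match
3 → no match
4 → no match
5 → no match
6 → no match
7 → no match
8 → no match
9 → no match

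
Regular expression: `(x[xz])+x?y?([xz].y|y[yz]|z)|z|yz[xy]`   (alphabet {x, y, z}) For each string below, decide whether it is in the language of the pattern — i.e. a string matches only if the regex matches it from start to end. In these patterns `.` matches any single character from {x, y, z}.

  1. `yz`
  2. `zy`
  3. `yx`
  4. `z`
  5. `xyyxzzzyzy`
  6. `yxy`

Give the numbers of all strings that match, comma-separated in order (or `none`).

1 → no match
2 → no match
3 → no match
4 → match
5 → no match
6 → no match

4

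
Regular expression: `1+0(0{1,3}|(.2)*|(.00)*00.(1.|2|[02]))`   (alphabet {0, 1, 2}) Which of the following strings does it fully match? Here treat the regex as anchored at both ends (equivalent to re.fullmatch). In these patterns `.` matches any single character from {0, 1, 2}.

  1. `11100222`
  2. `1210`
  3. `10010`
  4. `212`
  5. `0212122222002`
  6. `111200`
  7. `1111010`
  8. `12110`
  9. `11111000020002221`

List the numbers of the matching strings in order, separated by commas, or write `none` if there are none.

1 → match
2 → no match
3 → no match
4 → no match — must start with `1`
5 → no match — must start with `1`
6 → no match
7 → no match
8 → no match
9 → no match

1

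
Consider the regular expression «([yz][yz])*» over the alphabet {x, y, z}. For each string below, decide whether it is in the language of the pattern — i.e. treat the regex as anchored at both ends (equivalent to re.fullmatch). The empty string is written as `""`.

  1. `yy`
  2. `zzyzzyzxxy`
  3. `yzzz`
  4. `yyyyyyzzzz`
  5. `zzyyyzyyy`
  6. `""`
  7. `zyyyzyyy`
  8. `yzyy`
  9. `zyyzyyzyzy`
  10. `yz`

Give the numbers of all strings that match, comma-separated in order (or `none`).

1, 3, 4, 6, 7, 8, 9, 10

1 → match
2 → no match
3 → match
4 → match
5 → no match
6 → match
7 → match
8 → match
9 → match
10 → match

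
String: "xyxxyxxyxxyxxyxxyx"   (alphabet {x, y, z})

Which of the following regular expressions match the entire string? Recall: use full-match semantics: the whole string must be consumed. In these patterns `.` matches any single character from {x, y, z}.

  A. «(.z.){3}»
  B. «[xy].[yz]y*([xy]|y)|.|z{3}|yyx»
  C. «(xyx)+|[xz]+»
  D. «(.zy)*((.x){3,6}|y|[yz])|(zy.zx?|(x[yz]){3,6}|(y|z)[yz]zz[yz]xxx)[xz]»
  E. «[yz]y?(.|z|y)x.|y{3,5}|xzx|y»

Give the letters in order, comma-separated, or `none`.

C

A → no match
B → no match
C → match
D → no match
E → no match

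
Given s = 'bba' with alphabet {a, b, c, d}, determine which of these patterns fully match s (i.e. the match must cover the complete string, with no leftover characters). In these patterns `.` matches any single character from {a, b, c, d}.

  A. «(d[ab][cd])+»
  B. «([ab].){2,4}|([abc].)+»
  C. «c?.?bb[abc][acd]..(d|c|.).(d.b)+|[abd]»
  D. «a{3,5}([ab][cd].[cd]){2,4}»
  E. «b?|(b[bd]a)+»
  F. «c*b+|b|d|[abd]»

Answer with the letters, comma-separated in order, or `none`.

A → no match — must start with 'd'
B → no match
C → no match
D → no match — must start with 'a'
E → match
F → no match

E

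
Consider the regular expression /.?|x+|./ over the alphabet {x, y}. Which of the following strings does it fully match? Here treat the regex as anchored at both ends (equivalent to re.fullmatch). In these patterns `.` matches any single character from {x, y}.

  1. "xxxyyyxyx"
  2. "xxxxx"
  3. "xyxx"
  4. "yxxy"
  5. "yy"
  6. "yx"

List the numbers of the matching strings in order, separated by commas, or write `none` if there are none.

2

1. "xxxyyyxyx" → no match
2. "xxxxx" → match
3. "xyxx" → no match
4. "yxxy" → no match
5. "yy" → no match
6. "yx" → no match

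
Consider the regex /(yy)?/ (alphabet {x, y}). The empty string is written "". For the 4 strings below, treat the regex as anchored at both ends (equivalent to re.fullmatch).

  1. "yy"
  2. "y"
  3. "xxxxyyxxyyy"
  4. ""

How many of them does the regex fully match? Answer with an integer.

1 → match
2 → no match
3 → no match
4 → match
Total matched: 2

2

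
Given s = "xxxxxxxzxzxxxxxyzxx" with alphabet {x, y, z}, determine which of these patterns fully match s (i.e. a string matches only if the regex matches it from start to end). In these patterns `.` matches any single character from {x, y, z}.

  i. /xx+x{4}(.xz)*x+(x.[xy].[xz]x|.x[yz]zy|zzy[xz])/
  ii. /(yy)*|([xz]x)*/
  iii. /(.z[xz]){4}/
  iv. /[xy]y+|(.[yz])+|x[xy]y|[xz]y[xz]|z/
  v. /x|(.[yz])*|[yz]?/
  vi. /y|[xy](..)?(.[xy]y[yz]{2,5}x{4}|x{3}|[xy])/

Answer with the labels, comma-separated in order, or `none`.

i → match
ii → no match
iii → no match
iv → no match
v → no match
vi → no match

i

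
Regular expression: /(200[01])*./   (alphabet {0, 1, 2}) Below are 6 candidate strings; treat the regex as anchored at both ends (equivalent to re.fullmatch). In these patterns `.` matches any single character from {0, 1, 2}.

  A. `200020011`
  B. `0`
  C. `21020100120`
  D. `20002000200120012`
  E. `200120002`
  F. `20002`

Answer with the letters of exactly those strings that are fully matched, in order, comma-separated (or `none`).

A, B, D, E, F

A → match
B → match
C → no match
D → match
E → match
F → match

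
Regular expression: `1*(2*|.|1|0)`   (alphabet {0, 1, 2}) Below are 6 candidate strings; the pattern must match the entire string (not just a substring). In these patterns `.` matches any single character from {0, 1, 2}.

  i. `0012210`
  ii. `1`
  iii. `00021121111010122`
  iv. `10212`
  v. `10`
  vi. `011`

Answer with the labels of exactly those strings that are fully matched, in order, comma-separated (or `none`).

ii, v

i. `0012210` → no match
ii. `1` → match
iii → no match
iv. `10212` → no match
v. `10` → match
vi. `011` → no match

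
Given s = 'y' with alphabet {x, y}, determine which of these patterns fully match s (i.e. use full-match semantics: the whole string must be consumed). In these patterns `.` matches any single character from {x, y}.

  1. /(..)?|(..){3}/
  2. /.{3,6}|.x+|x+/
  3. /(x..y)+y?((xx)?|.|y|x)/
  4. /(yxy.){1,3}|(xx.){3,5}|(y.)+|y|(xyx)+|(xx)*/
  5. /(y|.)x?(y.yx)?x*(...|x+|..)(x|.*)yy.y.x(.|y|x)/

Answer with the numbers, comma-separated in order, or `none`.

4

1 → no match
2 → no match
3 → no match — must start with 'x'
4 → match
5 → no match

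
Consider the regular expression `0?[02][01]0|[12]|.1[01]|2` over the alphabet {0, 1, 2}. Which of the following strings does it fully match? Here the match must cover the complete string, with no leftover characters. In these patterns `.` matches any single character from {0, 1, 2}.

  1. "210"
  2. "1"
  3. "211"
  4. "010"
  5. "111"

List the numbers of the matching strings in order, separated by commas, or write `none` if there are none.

1, 2, 3, 4, 5

1. "210" → match
2. "1" → match
3. "211" → match
4. "010" → match
5. "111" → match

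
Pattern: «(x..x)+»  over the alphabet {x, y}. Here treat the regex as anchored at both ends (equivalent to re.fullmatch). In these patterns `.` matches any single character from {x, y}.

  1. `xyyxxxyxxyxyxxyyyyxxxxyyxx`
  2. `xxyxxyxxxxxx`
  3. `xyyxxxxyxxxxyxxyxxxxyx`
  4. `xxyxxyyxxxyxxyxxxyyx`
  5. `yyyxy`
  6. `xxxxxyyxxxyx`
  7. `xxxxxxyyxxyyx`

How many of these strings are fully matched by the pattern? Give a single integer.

1 → no match
2 → match
3 → no match
4 → match
5 → no match — must start with `x`
6 → match
7 → no match
Total matched: 3

3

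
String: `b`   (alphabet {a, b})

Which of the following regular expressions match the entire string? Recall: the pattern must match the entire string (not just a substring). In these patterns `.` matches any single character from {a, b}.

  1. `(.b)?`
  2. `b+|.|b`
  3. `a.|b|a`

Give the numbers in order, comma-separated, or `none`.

1 → no match
2 → match
3 → match

2, 3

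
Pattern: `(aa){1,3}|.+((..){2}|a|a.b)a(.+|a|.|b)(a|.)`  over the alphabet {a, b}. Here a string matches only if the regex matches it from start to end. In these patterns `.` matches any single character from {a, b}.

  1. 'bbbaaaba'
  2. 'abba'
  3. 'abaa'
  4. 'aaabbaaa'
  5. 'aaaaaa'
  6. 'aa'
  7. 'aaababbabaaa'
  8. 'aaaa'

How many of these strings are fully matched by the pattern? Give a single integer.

1 → match
2 → no match
3 → no match
4 → match
5 → match
6 → match
7 → match
8 → match
Total matched: 6

6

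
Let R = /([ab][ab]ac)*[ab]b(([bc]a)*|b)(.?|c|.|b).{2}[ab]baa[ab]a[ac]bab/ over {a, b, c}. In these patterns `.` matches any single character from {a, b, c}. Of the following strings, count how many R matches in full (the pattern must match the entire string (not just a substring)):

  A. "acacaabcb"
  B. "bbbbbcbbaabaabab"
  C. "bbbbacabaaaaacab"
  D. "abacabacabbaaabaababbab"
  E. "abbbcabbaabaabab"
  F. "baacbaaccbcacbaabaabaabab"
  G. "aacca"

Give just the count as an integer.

A. "acacaabcb" → no match — must end with "bab"
B → match
C → no match — must end with "bab"
D → no match
E → match
F → no match
G. "aacca" → no match — must end with "bab"
Total matched: 2

2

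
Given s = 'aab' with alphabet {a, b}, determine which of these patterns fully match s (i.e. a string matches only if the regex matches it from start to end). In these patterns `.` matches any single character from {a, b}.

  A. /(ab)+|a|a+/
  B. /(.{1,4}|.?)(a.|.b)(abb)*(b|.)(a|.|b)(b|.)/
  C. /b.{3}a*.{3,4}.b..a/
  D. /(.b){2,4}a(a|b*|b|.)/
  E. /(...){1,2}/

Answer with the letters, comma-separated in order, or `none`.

A → no match
B → no match
C → no match — must start with 'b'
D → no match
E → match

E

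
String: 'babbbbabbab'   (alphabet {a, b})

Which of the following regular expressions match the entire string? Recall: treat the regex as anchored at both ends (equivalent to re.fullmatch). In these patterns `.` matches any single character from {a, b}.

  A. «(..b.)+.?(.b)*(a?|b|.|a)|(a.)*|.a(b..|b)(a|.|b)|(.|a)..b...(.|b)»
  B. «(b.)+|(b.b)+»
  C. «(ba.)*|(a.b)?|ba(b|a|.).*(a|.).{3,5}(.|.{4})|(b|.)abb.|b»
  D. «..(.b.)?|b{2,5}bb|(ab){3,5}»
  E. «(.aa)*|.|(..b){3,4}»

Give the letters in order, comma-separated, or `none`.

A → no match
B → no match
C → match
D → no match
E → no match

C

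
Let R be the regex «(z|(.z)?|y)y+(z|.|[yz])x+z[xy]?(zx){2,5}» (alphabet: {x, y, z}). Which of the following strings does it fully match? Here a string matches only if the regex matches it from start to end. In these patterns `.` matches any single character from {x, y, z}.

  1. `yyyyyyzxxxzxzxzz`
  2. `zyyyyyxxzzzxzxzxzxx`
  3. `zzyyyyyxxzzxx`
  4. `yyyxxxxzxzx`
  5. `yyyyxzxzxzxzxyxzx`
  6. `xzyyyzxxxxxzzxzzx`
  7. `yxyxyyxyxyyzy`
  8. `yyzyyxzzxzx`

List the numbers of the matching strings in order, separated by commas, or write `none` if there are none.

1 → no match — must end with `zx`
2 → no match — must end with `zx`
3 → no match — must end with `zx`
4. `yyyxxxxzxzx` → no match
5 → no match
6 → no match
7 → no match — must end with `zx`
8. `yyzyyxzzxzx` → no match

none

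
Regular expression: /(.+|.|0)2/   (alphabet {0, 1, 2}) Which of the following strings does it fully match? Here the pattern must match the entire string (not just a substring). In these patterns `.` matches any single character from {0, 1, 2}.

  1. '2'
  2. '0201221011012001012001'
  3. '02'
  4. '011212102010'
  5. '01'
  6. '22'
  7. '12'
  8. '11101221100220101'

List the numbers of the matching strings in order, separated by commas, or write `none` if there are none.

1 → no match
2 → no match — must end with '2'
3 → match
4 → no match — must end with '2'
5 → no match — must end with '2'
6 → match
7 → match
8 → no match — must end with '2'

3, 6, 7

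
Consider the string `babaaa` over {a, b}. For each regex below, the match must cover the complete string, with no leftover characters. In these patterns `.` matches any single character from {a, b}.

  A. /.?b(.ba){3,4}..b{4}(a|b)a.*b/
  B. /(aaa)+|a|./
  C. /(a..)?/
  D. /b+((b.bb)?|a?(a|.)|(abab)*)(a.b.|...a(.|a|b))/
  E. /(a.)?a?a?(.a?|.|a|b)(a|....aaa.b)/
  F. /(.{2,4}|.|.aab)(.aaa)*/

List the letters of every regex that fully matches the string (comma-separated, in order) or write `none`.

A → no match — must end with `b`
B → no match
C → no match
D → match
E → no match
F → match

D, F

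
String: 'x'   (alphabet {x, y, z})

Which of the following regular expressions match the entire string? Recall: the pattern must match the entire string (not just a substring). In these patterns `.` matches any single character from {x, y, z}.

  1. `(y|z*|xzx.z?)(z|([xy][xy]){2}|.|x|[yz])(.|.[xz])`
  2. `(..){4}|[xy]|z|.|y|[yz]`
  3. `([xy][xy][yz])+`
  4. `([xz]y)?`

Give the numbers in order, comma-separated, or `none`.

1 → no match
2 → match
3 → no match
4 → no match

2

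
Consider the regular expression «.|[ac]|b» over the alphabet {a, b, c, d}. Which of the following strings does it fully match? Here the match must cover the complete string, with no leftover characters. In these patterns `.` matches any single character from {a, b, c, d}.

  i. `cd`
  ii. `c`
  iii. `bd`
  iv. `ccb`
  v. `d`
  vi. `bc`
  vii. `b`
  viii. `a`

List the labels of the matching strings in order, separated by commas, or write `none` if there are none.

ii, v, vii, viii

i → no match
ii → match
iii → no match
iv → no match
v → match
vi → no match
vii → match
viii → match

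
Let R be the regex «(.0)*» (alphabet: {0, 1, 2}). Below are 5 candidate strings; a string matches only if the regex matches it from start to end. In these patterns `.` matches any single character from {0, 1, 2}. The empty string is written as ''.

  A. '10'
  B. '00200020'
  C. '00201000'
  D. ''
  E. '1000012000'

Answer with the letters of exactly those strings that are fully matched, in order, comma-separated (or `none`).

A → match
B → match
C → match
D → match
E → no match

A, B, C, D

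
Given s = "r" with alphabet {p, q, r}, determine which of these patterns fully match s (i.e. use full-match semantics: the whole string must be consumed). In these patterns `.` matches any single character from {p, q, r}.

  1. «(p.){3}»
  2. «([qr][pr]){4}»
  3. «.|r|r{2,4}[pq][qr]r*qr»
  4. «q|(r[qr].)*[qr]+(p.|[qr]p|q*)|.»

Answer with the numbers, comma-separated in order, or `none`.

3, 4

1 → no match — must start with "p"
2 → no match
3 → match
4 → match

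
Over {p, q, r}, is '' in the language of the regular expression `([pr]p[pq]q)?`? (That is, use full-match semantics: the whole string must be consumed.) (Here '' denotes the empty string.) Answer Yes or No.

Yes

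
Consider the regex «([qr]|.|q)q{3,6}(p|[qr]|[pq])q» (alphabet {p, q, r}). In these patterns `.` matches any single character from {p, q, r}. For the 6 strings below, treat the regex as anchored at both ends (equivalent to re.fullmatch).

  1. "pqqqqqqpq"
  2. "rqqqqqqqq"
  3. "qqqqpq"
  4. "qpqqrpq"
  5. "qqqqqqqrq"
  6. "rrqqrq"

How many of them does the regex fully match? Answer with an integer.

1 → match
2 → match
3 → match
4 → no match
5 → match
6 → no match
Total matched: 4

4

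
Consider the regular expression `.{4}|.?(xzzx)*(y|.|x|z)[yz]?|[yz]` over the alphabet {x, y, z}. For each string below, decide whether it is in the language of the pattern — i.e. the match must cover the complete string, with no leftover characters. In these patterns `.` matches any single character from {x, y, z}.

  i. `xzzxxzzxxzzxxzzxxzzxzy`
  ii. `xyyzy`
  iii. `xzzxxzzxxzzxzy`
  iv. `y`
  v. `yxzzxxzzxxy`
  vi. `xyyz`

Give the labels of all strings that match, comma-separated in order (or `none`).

i → match
ii → no match
iii → match
iv → match
v → match
vi → match

i, iii, iv, v, vi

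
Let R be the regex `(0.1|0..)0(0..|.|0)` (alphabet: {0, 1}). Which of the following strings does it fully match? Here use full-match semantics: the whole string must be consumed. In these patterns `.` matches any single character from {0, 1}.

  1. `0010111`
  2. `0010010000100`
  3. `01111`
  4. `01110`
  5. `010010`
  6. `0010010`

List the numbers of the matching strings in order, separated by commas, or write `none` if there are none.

1. `0010111` → no match
2 → no match
3. `01111` → no match
4. `01110` → no match
5. `010010` → no match
6. `0010010` → match

6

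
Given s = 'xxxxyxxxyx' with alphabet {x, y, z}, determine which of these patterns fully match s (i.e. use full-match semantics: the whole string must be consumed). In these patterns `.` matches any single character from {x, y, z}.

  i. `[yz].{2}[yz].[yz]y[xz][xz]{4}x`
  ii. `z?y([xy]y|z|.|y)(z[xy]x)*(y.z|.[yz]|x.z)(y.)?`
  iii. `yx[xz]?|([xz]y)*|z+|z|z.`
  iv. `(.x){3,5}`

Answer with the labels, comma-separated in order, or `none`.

iv

i → no match
ii → no match
iii → no match
iv → match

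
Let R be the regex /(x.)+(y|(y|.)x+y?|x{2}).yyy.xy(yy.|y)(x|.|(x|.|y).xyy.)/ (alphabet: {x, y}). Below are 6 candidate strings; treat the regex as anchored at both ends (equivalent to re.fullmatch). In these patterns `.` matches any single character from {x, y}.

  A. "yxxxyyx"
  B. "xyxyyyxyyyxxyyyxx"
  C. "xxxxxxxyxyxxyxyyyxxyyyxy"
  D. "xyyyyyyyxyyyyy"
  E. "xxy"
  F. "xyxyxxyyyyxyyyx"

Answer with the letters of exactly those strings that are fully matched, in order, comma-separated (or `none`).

C, D

A → no match — must start with "x"
B → no match
C → match
D → match
E → no match
F → no match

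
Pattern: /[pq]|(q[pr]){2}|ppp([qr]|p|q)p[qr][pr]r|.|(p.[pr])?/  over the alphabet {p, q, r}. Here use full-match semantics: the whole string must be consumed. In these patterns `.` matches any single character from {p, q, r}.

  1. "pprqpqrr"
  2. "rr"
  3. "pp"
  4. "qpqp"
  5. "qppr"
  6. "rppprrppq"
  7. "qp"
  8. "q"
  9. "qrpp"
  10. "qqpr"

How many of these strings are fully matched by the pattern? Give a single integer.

2

1 → no match
2 → no match
3 → no match
4 → match
5 → no match
6 → no match
7 → no match
8 → match
9 → no match
10 → no match
Total matched: 2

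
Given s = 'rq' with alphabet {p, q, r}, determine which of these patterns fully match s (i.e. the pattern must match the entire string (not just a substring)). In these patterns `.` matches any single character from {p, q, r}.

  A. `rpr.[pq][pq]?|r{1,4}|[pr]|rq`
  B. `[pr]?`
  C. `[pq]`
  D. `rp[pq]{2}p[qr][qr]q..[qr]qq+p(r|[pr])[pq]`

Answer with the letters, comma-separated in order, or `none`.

A → match
B → no match
C → no match
D → no match — must start with 'rp'

A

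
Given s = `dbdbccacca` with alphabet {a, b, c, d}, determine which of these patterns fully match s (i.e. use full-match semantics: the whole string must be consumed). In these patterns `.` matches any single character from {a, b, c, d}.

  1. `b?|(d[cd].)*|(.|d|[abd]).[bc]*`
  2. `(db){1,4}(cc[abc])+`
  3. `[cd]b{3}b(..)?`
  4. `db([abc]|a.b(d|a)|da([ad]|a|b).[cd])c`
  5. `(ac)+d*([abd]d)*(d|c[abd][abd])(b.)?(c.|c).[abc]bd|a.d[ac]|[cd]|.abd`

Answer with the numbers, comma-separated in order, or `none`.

1 → no match
2 → match
3 → no match
4 → no match — must end with `c`
5 → no match

2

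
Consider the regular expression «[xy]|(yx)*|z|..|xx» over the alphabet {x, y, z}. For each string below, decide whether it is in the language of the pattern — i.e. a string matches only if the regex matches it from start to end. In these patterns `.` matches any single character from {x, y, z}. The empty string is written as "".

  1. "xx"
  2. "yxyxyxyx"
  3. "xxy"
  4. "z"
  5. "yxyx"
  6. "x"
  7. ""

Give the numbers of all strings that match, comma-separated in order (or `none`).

1. "xx" → match
2. "yxyxyxyx" → match
3. "xxy" → no match
4. "z" → match
5. "yxyx" → match
6. "x" → match
7. "" → match

1, 2, 4, 5, 6, 7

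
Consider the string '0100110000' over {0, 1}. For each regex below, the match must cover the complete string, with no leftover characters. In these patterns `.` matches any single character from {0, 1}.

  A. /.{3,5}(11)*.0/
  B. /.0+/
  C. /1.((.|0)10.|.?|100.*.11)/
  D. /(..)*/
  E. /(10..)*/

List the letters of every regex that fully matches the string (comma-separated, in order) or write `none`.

D

A → no match
B → no match
C → no match — must start with '1'
D → match
E → no match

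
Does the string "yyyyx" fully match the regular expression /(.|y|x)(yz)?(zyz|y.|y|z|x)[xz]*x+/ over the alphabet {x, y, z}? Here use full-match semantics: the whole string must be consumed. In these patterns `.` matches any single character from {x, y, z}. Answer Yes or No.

No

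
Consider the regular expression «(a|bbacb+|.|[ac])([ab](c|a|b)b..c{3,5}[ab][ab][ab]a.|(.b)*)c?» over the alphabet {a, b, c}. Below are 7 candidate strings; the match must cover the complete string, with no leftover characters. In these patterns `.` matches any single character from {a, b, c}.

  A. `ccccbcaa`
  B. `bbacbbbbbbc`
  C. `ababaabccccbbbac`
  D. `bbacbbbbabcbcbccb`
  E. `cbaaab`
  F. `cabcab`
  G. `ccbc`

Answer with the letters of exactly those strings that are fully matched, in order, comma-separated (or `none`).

A → no match
B → match
C → no match
D → no match
E → no match
F → no match
G → match

B, G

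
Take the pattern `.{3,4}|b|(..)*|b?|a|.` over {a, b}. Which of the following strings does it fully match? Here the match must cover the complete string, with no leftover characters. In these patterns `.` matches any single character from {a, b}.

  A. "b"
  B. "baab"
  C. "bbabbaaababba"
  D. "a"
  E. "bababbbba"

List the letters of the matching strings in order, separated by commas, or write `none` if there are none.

A. "b" → match
B. "baab" → match
C → no match
D. "a" → match
E. "bababbbba" → no match

A, B, D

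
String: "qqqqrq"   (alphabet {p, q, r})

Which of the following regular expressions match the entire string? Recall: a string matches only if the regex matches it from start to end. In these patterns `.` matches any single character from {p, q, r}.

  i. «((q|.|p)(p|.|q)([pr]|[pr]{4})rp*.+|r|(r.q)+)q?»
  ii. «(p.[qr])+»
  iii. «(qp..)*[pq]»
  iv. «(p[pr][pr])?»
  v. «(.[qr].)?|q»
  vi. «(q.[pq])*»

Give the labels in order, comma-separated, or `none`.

vi

i → no match
ii → no match — must start with "p"
iii → no match
iv → no match
v → no match
vi → match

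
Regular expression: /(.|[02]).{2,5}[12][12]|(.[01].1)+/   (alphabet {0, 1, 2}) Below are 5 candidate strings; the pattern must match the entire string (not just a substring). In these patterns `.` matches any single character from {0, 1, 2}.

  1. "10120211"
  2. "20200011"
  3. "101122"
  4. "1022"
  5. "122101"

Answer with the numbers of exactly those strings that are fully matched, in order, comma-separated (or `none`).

1 → match
2 → match
3 → match
4 → no match
5 → no match

1, 2, 3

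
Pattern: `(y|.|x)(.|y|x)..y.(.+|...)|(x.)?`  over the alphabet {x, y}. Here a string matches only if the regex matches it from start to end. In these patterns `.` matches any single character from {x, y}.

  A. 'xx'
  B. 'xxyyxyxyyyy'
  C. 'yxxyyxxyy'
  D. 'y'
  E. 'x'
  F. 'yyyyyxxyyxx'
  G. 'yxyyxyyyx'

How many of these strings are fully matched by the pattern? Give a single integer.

3

A → match
B → no match
C → match
D → no match
E → no match
F → match
G → no match
Total matched: 3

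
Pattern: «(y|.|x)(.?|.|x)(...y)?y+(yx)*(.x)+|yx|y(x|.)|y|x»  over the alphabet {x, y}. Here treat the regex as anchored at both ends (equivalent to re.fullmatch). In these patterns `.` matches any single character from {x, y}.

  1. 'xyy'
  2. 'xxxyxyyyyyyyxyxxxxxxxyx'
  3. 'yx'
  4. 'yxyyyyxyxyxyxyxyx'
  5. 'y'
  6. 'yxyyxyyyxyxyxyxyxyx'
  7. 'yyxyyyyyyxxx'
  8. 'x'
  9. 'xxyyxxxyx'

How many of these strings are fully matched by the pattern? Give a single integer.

1 → no match
2 → match
3 → match
4 → match
5 → match
6 → match
7 → match
8 → match
9 → match
Total matched: 8

8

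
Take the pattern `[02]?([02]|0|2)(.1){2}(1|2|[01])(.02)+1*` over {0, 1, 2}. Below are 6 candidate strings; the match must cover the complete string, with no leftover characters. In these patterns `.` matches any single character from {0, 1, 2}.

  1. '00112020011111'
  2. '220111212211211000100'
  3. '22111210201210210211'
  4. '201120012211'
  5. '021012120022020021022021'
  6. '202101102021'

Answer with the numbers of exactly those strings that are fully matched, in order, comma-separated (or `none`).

1 → no match
2 → no match
3 → no match
4 → no match
5 → no match
6 → no match

none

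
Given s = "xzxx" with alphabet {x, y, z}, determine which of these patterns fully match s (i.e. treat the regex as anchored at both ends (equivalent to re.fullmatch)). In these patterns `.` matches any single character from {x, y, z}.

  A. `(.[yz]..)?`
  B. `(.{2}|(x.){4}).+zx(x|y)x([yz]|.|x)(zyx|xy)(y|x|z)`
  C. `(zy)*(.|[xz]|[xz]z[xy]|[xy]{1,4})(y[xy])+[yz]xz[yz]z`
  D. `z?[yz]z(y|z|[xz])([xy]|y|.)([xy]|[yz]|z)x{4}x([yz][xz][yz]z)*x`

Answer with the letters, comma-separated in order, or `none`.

A → match
B → no match
C → no match — must end with "z"
D → no match

A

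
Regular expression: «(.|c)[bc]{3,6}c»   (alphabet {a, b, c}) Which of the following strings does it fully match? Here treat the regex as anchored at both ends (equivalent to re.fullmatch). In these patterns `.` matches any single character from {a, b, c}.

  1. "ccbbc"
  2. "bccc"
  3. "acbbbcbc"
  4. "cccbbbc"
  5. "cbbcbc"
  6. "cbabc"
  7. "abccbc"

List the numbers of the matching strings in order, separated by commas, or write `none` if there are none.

1, 3, 4, 5, 7

1 → match
2 → no match
3 → match
4 → match
5 → match
6 → no match
7 → match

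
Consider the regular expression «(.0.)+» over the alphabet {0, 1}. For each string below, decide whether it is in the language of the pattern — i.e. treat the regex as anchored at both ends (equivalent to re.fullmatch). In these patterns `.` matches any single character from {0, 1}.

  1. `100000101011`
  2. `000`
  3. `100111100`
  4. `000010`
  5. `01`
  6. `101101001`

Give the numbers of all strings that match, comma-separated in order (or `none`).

2, 6

1 → no match
2 → match
3 → no match
4 → no match
5 → no match
6 → match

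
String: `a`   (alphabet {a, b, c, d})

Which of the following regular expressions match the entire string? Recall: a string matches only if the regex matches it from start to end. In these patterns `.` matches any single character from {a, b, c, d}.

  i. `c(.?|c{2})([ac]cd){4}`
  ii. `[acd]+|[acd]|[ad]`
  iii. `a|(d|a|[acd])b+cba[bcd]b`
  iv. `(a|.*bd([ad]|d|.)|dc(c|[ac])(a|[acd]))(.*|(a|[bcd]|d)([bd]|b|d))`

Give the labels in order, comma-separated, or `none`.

i → no match — must start with `c`
ii → match
iii → match
iv → match

ii, iii, iv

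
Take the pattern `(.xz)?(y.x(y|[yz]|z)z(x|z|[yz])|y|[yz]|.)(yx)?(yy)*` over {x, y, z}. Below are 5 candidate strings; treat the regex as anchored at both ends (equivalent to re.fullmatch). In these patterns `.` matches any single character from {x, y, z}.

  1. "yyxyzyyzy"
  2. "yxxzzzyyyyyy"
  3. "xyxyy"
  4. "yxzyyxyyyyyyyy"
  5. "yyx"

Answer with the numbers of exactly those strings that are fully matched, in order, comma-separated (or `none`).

2, 3, 4, 5

1. "yyxyzyyzy" → no match
2. "yxxzzzyyyyyy" → match
3. "xyxyy" → match
4 → match
5. "yyx" → match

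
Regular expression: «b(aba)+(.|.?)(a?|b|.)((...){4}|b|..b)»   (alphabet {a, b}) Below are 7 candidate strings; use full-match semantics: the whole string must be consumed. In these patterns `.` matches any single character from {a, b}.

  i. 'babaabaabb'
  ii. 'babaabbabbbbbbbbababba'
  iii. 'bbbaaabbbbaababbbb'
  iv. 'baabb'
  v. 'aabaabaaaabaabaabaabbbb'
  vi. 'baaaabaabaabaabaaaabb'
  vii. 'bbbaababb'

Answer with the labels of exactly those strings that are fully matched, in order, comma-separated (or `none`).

i

i → match
ii → no match
iii → no match — must start with 'baba'
iv → no match — must start with 'baba'
v → no match — must start with 'baba'
vi → no match — must start with 'baba'
vii → no match — must start with 'baba'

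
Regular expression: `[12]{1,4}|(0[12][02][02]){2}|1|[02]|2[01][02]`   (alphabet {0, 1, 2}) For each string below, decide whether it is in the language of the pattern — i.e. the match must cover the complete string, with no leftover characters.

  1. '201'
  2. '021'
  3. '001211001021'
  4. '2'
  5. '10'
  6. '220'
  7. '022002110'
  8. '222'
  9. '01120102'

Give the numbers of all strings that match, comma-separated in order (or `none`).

1. '201' → no match
2. '021' → no match
3. '001211001021' → no match
4. '2' → match
5. '10' → no match
6. '220' → no match
7. '022002110' → no match
8. '222' → match
9. '01120102' → no match

4, 8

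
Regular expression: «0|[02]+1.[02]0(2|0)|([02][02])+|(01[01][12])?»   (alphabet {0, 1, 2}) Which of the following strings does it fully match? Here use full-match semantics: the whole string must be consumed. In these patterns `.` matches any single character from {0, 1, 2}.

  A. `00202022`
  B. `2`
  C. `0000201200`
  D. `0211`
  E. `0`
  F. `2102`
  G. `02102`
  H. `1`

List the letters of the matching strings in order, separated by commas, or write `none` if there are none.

A, E

A → match
B → no match
C → no match
D → no match
E → match
F → no match
G → no match
H → no match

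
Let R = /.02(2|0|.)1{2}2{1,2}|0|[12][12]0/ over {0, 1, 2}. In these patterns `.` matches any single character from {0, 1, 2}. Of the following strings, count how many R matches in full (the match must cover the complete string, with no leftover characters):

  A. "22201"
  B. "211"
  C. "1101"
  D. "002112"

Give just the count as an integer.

A → no match
B → no match
C → no match
D → no match
Total matched: 0

0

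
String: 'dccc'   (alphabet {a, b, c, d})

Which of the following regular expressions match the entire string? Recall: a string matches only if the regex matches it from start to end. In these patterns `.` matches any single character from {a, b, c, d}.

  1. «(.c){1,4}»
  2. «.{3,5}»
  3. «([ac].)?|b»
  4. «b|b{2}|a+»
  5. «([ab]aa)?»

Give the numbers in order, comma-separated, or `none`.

1, 2

1 → match
2 → match
3 → no match
4 → no match
5 → no match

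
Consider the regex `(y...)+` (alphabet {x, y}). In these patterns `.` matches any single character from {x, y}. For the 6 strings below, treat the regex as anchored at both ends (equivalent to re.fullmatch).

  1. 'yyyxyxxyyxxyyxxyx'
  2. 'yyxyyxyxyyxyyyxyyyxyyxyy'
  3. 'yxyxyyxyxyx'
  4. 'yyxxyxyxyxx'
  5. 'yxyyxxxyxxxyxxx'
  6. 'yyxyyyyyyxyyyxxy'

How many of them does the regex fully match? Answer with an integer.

2

1 → no match
2 → match
3 → no match
4 → no match
5 → no match
6 → match
Total matched: 2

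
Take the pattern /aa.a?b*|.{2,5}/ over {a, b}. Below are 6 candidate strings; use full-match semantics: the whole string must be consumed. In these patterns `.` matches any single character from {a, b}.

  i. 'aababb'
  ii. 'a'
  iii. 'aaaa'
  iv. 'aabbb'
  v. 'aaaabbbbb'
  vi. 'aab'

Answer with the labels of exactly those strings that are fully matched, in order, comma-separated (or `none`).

i → match
ii → no match
iii → match
iv → match
v → match
vi → match

i, iii, iv, v, vi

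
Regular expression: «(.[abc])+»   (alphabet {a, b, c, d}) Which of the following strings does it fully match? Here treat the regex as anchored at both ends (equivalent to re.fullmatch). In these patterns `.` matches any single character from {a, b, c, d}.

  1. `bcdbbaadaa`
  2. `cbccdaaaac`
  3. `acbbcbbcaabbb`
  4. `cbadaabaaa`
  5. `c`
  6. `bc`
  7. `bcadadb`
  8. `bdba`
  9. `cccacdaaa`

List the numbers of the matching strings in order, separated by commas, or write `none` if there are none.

1 → no match
2 → match
3 → no match
4 → no match
5 → no match
6 → match
7 → no match
8 → no match
9 → no match

2, 6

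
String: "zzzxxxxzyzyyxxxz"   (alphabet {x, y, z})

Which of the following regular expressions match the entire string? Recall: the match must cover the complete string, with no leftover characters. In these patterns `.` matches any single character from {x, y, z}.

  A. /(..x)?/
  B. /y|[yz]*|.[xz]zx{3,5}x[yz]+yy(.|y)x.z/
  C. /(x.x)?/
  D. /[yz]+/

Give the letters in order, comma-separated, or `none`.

A → no match
B → match
C → no match
D → no match

B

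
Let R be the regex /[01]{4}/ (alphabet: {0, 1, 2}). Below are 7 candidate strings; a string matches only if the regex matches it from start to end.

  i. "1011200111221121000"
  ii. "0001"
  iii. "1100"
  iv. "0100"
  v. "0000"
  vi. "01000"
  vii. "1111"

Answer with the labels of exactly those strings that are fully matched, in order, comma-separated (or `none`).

ii, iii, iv, v, vii

i → no match
ii. "0001" → match
iii. "1100" → match
iv. "0100" → match
v. "0000" → match
vi. "01000" → no match
vii. "1111" → match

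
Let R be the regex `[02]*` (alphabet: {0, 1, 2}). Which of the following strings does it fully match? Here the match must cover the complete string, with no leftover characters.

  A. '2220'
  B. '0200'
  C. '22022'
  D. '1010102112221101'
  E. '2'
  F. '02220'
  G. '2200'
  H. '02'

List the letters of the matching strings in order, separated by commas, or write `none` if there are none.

A, B, C, E, F, G, H

A. '2220' → match
B. '0200' → match
C. '22022' → match
D → no match
E. '2' → match
F. '02220' → match
G. '2200' → match
H. '02' → match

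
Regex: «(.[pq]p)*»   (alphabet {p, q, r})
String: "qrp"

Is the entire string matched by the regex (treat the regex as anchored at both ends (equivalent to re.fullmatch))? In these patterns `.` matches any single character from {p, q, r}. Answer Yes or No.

No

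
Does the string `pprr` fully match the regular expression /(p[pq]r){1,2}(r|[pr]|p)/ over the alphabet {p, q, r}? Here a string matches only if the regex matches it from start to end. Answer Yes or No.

Yes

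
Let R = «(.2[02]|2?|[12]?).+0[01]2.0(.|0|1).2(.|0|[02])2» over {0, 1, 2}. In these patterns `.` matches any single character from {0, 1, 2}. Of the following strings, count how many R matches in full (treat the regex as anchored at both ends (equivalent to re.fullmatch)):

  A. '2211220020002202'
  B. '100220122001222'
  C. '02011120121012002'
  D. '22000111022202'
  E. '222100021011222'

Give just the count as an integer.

3

A → match
B → match
C → no match
D → no match
E → match
Total matched: 3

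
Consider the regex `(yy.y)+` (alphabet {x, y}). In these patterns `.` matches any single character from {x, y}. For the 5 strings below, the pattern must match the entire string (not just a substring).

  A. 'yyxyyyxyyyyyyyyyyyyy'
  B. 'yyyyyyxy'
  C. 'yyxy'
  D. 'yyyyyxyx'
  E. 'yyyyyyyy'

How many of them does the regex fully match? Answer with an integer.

A → match
B → match
C → match
D → no match — must end with 'y'
E → match
Total matched: 4

4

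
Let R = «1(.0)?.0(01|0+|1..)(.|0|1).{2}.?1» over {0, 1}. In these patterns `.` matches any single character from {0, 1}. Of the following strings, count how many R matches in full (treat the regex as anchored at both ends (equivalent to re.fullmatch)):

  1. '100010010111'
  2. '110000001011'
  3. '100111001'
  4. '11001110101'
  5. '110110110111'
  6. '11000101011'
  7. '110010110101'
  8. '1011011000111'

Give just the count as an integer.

1

1. '100010010111' → no match
2. '110000001011' → match
3. '100111001' → no match
4. '11001110101' → no match
5. '110110110111' → no match
6. '11000101011' → no match
7. '110010110101' → no match
8 → no match
Total matched: 1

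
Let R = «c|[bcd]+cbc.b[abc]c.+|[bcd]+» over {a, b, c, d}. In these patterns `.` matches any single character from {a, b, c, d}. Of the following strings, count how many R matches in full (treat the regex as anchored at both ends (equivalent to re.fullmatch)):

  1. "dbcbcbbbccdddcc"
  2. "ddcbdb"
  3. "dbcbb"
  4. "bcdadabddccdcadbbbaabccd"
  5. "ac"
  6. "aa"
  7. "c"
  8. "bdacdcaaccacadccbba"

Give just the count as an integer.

4

1 → match
2 → match
3 → match
4 → no match
5 → no match
6 → no match
7 → match
8 → no match
Total matched: 4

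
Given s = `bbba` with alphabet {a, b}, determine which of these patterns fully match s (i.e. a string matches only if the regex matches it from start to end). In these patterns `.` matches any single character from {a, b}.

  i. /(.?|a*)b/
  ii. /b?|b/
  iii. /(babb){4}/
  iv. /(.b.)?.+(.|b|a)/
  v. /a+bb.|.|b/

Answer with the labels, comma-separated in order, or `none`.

i → no match — must end with `b`
ii → no match
iii → no match — must start with `babb`
iv → match
v → no match

iv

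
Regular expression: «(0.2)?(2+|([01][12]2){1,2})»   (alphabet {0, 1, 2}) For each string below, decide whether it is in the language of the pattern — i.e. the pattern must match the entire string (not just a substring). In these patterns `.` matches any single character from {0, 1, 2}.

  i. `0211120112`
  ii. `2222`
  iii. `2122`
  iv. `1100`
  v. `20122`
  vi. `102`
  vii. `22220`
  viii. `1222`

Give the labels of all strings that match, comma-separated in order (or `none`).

ii

i → no match
ii → match
iii → no match
iv → no match — must end with `2`
v → no match
vi → no match
vii → no match — must end with `2`
viii → no match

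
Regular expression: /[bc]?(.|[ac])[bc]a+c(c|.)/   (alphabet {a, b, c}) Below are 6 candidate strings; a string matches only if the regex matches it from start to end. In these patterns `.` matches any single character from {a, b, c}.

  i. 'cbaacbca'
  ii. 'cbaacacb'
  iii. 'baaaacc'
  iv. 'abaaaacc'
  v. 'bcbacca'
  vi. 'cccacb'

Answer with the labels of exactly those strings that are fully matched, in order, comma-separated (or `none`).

iv, vi

i → no match
ii → no match
iii → no match
iv → match
v → no match
vi → match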